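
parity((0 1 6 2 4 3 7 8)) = odd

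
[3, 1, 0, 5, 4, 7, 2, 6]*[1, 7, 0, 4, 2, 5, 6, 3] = [4, 7, 1, 5, 2, 3, 0, 6]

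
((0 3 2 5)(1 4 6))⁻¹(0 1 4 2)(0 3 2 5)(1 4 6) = (3 4 6 5)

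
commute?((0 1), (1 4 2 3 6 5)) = no:(0 1)*(1 4 2 3 6 5) = (0 4 2 3 6 5 1), (1 4 2 3 6 5)*(0 1) = (0 1 4 2 3 6 5)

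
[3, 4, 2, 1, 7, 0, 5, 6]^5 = [6, 0, 2, 5, 3, 7, 4, 1]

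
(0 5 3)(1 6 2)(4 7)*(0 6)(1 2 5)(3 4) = (0 1)(3 6 5 4 7)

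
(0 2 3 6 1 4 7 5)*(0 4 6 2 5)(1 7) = (0 5 4 1 6 7)(2 3)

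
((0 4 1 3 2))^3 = (0 3 4 2 1)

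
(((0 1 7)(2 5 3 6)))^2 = (0 7 1)(2 3)(5 6)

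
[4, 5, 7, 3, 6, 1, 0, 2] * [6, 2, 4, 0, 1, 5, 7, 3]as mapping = [0→1, 1→5, 2→3, 3→0, 4→7, 5→2, 6→6, 7→4]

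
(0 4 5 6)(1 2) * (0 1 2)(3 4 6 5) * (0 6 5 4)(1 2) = (0 5 4 3)(1 6 2)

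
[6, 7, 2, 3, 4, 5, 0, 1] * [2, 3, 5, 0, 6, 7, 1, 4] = [1, 4, 5, 0, 6, 7, 2, 3]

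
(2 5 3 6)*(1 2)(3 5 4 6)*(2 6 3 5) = (1 6)(2 4 3 5)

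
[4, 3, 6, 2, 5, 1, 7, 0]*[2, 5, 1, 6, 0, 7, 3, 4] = [0, 6, 3, 1, 7, 5, 4, 2]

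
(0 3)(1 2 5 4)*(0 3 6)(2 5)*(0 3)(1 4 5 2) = (0 6 3)(1 2)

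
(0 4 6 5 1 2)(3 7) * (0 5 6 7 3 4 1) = (0 1 2 5)(4 7)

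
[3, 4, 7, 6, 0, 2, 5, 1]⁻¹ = [4, 7, 5, 0, 1, 6, 3, 2]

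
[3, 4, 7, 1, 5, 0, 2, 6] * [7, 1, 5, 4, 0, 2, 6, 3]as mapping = [0→4, 1→0, 2→3, 3→1, 4→2, 5→7, 6→5, 7→6]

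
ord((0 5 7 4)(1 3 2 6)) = 4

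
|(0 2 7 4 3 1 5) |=7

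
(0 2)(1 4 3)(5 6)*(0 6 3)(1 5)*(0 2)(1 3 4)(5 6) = (2 5 4)(3 6)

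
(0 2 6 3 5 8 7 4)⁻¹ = (0 4 7 8 5 3 6 2)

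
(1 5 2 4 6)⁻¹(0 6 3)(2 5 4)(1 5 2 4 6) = (0 1 3)(2 6 4)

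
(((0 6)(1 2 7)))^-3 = (0 6)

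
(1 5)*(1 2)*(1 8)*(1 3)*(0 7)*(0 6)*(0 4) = (0 7 6 4)(1 5 2 8 3)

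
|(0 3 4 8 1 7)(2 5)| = 6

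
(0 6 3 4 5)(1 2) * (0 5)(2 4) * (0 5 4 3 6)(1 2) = (1 3)(4 5)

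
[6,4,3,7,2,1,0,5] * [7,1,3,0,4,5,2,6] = [2,4,0,6,3,1,7,5]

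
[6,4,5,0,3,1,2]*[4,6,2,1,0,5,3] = [3,0,5,4,1,6,2]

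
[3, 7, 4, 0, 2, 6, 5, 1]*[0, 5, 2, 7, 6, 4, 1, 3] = [7, 3, 6, 0, 2, 1, 4, 5] 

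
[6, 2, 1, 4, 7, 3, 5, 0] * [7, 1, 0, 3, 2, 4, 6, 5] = [6, 0, 1, 2, 5, 3, 4, 7]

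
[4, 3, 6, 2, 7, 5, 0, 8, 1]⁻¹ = [6, 8, 3, 1, 0, 5, 2, 4, 7]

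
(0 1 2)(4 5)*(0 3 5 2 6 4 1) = (1 6 4 2 3 5)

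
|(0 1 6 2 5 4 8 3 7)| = 9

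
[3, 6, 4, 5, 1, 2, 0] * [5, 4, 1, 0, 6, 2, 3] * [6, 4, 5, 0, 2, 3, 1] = [6, 0, 1, 5, 2, 4, 3]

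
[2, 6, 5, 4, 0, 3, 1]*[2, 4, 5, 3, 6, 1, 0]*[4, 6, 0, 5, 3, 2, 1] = [2, 4, 6, 1, 0, 5, 3]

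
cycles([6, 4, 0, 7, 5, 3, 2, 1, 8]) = (0 6 2)(1 4 5 3 7)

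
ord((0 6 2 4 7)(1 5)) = 10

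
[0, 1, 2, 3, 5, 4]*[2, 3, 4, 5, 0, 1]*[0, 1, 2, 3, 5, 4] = [2, 3, 5, 4, 1, 0]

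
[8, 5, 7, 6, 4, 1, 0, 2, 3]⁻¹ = [6, 5, 7, 8, 4, 1, 3, 2, 0]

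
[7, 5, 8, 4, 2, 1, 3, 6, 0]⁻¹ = [8, 5, 4, 6, 3, 1, 7, 0, 2]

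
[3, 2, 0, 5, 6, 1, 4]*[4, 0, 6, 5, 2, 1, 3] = [5, 6, 4, 1, 3, 0, 2]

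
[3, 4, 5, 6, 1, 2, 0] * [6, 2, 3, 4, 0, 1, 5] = [4, 0, 1, 5, 2, 3, 6]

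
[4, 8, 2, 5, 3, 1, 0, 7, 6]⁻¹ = [6, 5, 2, 4, 0, 3, 8, 7, 1]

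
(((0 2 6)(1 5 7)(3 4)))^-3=(3 4)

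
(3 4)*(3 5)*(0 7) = (0 7)(3 4 5)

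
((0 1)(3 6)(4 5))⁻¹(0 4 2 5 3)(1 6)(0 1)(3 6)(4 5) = (0 3)(1 5 2 4 6)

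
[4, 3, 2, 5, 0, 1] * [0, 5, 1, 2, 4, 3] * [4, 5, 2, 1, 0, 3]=[0, 2, 5, 1, 4, 3]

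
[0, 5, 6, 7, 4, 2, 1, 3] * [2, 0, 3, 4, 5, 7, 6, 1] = [2, 7, 6, 1, 5, 3, 0, 4]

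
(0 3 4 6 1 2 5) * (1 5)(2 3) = (0 2 1 3 4 6 5)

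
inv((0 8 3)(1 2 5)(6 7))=(0 3 8)(1 5 2)(6 7)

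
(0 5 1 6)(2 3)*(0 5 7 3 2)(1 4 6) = (0 7 3)(4 6 5)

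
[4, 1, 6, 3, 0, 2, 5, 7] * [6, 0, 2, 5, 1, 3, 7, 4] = [1, 0, 7, 5, 6, 2, 3, 4]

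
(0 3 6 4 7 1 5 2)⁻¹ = (0 2 5 1 7 4 6 3)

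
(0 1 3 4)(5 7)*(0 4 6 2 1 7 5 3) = (0 7 3 6 2 1)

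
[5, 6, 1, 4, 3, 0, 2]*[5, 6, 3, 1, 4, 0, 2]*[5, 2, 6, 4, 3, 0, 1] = [5, 6, 1, 3, 2, 0, 4]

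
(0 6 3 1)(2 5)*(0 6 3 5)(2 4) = (0 3 1 6 5 4 2)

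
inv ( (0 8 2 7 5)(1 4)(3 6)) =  (0 5 7 2 8)(1 4)(3 6)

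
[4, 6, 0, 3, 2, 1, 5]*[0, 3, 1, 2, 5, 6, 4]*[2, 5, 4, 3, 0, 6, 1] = [6, 0, 2, 4, 5, 3, 1]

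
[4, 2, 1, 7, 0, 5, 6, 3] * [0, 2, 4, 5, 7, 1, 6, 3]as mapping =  [0→7, 1→4, 2→2, 3→3, 4→0, 5→1, 6→6, 7→5]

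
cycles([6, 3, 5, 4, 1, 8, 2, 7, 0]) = (0 6 2 5 8)(1 3 4)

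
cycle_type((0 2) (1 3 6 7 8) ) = 2.5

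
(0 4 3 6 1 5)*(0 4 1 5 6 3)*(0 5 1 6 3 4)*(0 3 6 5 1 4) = (0 5 3)(1 6 4)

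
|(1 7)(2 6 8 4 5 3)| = 6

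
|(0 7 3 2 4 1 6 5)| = 8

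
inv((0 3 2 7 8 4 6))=(0 6 4 8 7 2 3)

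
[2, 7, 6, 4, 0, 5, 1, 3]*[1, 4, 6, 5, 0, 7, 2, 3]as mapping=[0→6, 1→3, 2→2, 3→0, 4→1, 5→7, 6→4, 7→5]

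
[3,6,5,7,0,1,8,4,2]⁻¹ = [4,5,8,0,7,2,1,3,6]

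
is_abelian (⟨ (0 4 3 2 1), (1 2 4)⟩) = no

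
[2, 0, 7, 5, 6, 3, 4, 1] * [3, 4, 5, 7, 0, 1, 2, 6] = [5, 3, 6, 1, 2, 7, 0, 4]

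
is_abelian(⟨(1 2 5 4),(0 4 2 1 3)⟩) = no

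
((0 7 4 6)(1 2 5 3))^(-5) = (0 6 4 7)(1 3 5 2)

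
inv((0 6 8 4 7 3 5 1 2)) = (0 2 1 5 3 7 4 8 6)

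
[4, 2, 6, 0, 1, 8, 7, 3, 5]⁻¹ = [3, 4, 1, 7, 0, 8, 2, 6, 5]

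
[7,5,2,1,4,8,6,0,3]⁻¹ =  [7,3,2,8,4,1,6,0,5]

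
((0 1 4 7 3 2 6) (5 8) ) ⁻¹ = (0 6 2 3 7 4 1) (5 8) 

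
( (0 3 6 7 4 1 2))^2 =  (0 6 4 2 3 7 1)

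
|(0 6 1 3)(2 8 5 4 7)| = 20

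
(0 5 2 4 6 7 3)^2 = (0 2 6 3 5 4 7)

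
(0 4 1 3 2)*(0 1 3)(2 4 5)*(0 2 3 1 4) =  (0 5 3)(1 2 4)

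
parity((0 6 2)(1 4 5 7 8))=even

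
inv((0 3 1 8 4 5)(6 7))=(0 5 4 8 1 3)(6 7)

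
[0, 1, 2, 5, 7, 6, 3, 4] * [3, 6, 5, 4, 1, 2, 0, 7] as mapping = [0→3, 1→6, 2→5, 3→2, 4→7, 5→0, 6→4, 7→1] 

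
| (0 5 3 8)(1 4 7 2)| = 4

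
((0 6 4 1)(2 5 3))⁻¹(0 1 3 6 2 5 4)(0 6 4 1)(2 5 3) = (0 2 4 5 3 1 6)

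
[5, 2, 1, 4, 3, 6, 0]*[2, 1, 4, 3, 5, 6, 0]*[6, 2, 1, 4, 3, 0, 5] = [5, 3, 2, 0, 4, 6, 1]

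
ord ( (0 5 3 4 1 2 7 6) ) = 8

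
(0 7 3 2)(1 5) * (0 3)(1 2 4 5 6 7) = (0 1 6 7)(2 3 4 5)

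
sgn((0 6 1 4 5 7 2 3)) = -1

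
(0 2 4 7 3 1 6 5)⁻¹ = (0 5 6 1 3 7 4 2)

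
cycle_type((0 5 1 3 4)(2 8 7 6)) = 4.5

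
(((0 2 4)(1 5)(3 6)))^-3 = (1 5)(3 6)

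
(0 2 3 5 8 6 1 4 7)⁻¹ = (0 7 4 1 6 8 5 3 2)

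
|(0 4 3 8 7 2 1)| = 7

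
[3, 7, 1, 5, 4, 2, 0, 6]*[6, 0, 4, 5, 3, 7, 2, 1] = [5, 1, 0, 7, 3, 4, 6, 2]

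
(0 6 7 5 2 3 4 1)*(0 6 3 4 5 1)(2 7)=(0 3 5 7 1 6 2 4)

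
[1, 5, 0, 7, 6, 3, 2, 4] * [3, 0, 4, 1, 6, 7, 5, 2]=[0, 7, 3, 2, 5, 1, 4, 6]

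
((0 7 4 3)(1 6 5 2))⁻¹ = (0 3 4 7)(1 2 5 6)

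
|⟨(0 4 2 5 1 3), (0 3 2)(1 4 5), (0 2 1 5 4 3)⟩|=720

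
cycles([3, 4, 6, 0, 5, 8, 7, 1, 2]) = (0 3)(1 4 5 8 2 6 7)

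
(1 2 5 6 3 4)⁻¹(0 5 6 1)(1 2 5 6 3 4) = (0 6 3 2)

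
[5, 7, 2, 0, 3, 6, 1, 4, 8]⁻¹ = [3, 6, 2, 4, 7, 0, 5, 1, 8]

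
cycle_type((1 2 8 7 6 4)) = 6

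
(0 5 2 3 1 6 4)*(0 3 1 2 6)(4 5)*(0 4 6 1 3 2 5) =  (0 6)(1 4 2 3 5)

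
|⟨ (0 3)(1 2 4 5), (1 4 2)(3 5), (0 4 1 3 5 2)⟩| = 720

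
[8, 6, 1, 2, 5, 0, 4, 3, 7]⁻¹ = [5, 2, 3, 7, 6, 4, 1, 8, 0]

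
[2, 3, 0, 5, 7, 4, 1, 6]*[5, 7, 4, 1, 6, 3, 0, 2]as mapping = [0→4, 1→1, 2→5, 3→3, 4→2, 5→6, 6→7, 7→0]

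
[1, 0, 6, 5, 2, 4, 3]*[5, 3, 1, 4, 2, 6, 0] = [3, 5, 0, 6, 1, 2, 4]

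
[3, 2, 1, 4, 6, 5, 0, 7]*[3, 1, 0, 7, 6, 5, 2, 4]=[7, 0, 1, 6, 2, 5, 3, 4]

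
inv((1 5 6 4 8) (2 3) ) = (1 8 4 6 5) (2 3) 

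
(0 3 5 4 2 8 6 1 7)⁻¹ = (0 7 1 6 8 2 4 5 3)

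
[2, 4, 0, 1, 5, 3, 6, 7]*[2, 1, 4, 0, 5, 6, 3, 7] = [4, 5, 2, 1, 6, 0, 3, 7]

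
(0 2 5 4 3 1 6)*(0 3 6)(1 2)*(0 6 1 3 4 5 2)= (0 3)(1 6 4)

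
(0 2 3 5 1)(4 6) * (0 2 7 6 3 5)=(0 7 6 4 3)(1 2 5)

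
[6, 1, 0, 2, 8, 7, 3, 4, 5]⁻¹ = [2, 1, 3, 6, 7, 8, 0, 5, 4]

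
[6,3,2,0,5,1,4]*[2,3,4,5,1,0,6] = [6,5,4,2,0,3,1]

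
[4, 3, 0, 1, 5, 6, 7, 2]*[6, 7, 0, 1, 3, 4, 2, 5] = [3, 1, 6, 7, 4, 2, 5, 0]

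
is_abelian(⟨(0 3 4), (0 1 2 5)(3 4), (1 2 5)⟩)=no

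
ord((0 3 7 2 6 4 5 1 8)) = 9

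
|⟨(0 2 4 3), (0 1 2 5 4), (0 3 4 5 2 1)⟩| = 720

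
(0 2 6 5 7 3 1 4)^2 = (0 6 7 1)(2 5 3 4)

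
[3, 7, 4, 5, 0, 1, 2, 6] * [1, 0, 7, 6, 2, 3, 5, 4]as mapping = [0→6, 1→4, 2→2, 3→3, 4→1, 5→0, 6→7, 7→5]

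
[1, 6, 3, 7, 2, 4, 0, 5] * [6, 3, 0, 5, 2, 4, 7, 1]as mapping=[0→3, 1→7, 2→5, 3→1, 4→0, 5→2, 6→6, 7→4]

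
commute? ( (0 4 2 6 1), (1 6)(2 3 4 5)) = no: (0 4 2 6 1)*(1 6)(2 3 4 5) = (0 5 2 1)(3 4), (1 6)(2 3 4 5)*(0 4 2 6 1) = (0 4 5 6)(2 3)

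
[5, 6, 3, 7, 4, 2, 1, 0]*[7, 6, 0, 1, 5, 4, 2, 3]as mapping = [0→4, 1→2, 2→1, 3→3, 4→5, 5→0, 6→6, 7→7]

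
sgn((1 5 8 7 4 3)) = -1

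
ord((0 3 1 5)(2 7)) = 4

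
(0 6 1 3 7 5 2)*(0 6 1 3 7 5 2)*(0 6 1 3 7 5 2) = (0 3 2 1 5 6 7)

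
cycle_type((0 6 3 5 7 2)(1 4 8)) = 3.6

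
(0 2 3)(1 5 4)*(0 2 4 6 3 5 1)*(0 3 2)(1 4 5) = (0 5 6 2 1 4 3)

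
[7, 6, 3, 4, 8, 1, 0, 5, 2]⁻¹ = [6, 5, 8, 2, 3, 7, 1, 0, 4]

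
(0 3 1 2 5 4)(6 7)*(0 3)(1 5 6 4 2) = (2 6 7 4 3 5)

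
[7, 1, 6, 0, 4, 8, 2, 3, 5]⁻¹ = [3, 1, 6, 7, 4, 8, 2, 0, 5]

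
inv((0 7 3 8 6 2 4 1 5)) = (0 5 1 4 2 6 8 3 7)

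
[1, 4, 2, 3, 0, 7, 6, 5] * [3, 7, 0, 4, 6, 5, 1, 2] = [7, 6, 0, 4, 3, 2, 1, 5]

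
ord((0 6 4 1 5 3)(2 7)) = 6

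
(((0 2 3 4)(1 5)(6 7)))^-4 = ()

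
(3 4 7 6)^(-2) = (3 7)(4 6)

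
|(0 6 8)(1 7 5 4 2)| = 15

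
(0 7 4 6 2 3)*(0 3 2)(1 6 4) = (0 7 1 6)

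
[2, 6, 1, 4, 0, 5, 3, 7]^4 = [3, 0, 4, 1, 6, 5, 2, 7]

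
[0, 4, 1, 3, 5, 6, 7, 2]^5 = [0, 2, 7, 3, 1, 4, 5, 6]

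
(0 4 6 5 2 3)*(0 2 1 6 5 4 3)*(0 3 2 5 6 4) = (0 2 3 5 1 4 6)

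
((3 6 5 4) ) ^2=(3 5) (4 6) 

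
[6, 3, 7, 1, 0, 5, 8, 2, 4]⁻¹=[4, 3, 7, 1, 8, 5, 0, 2, 6]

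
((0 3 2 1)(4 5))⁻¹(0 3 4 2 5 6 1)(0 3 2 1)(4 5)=(0 3 2 5 1 4 6)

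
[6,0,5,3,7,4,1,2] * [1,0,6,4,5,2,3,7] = [3,1,2,4,7,5,0,6] 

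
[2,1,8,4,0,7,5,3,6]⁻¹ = [4,1,0,7,3,6,8,5,2]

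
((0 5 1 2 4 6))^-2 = (0 4 1)(2 5 6)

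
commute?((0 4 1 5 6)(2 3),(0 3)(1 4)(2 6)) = no:(0 4 1 5 6)(2 3) * (0 3)(1 4)(2 6) = (0 1 5 2)(3 6),(0 3)(1 4)(2 6) * (0 4 1 5 6)(2 3) = (0 2)(3 4 5 6)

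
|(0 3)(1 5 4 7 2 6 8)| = 14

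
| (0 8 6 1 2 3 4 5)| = 8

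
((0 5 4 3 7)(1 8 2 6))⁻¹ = (0 7 3 4 5)(1 6 2 8)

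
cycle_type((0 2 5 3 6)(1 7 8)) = 3.5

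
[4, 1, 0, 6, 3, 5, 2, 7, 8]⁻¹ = [2, 1, 6, 4, 0, 5, 3, 7, 8]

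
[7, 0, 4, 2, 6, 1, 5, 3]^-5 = [2, 3, 5, 6, 1, 7, 0, 4]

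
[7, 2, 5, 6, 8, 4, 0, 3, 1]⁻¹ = [6, 8, 1, 7, 5, 2, 3, 0, 4]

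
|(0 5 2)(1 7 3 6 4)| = 15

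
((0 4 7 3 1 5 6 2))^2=(0 7 1 6)(2 4 3 5)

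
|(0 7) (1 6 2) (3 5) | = 6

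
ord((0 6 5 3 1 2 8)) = 7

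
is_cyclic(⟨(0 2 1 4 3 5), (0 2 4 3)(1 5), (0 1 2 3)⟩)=no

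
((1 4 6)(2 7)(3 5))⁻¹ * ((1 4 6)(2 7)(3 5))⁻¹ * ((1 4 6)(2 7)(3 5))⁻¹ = (2 7)(3 5)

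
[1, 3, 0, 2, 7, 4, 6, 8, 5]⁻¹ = [2, 0, 3, 1, 5, 8, 6, 4, 7]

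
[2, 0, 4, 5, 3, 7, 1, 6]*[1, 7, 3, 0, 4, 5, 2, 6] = [3, 1, 4, 5, 0, 6, 7, 2]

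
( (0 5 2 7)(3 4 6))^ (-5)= (0 7 2 5)(3 4 6)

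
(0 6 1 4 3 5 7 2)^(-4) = (0 3)(1 7)(2 4)(5 6)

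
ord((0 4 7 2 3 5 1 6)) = 8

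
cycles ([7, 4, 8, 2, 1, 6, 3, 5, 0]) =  (0 7 5 6 3 2 8) (1 4) 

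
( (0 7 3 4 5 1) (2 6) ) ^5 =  (0 1 5 4 3 7) (2 6) 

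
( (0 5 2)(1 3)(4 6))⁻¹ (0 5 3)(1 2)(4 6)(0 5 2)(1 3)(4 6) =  (0 3)(1 5 2)(4 6)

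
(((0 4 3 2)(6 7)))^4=()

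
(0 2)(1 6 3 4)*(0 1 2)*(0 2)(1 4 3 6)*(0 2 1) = (0 1)(2 4)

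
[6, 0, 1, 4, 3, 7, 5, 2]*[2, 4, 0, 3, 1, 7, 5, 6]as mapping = [0→5, 1→2, 2→4, 3→1, 4→3, 5→6, 6→7, 7→0]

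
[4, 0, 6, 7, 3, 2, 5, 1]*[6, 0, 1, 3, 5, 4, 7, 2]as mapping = [0→5, 1→6, 2→7, 3→2, 4→3, 5→1, 6→4, 7→0]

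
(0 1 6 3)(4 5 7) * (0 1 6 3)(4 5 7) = (0 6)(1 3)(4 7 5)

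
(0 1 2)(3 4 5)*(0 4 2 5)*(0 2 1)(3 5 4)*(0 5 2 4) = (0 5 2 3 1)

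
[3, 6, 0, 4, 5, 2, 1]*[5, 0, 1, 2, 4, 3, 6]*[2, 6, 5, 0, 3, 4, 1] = [5, 1, 4, 3, 0, 6, 2] 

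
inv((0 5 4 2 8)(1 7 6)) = (0 8 2 4 5)(1 6 7)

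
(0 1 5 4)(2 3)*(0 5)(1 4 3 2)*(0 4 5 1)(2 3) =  (0 5 2 3)(1 4)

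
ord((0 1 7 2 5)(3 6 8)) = 15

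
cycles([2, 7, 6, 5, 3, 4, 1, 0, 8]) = (0 2 6 1 7)(3 5 4)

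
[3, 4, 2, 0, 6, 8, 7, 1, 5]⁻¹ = [3, 7, 2, 0, 1, 8, 4, 6, 5]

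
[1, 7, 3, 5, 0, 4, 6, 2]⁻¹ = [4, 0, 7, 2, 5, 3, 6, 1]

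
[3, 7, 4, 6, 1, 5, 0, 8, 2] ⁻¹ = [6, 4, 8, 0, 2, 5, 3, 1, 7] 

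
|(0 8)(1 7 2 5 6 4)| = 6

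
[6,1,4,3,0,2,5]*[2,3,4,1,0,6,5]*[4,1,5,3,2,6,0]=[6,3,4,1,5,2,0]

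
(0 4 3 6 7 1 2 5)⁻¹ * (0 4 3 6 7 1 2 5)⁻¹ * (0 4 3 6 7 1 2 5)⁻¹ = (0 1 3 5 7 4 2 6)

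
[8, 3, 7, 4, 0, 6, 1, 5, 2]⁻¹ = [4, 6, 8, 1, 3, 7, 5, 2, 0]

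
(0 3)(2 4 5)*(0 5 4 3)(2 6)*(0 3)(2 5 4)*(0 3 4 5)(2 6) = (0 4 6)(2 3 5)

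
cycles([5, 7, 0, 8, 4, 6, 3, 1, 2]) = (0 5 6 3 8 2)(1 7)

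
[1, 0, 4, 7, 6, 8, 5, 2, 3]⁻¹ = [1, 0, 7, 8, 2, 6, 4, 3, 5]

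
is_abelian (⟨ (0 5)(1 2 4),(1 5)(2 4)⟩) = no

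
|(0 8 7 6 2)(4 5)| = 10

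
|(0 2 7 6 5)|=5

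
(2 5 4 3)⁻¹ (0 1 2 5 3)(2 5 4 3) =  (0 1 5 4 2)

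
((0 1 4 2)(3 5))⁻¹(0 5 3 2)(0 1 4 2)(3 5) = (0 1 3 5)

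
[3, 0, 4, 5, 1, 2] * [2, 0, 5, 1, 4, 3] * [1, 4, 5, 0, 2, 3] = [4, 5, 2, 0, 1, 3]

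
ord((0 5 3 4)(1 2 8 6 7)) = 20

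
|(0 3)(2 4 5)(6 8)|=6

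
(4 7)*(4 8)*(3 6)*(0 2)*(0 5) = (0 2 5)(3 6)(4 7 8)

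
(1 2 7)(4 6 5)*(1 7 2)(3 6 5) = (3 6)(4 5)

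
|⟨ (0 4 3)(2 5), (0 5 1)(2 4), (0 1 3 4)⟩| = 720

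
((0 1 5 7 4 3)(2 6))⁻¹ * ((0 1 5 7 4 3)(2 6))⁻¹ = (0 4 5)(1 3 7)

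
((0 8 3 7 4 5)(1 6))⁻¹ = (0 5 4 7 3 8)(1 6)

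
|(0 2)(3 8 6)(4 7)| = 6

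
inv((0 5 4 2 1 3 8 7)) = (0 7 8 3 1 2 4 5)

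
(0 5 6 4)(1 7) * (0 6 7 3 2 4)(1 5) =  (0 1 3 2 4 6)(5 7)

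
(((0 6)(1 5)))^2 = ()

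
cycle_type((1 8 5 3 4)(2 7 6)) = 3.5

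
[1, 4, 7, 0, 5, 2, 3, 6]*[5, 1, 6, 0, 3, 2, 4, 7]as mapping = [0→1, 1→3, 2→7, 3→5, 4→2, 5→6, 6→0, 7→4]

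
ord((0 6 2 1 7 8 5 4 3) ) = 9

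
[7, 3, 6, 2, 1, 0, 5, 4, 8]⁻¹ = [5, 4, 3, 1, 7, 6, 2, 0, 8]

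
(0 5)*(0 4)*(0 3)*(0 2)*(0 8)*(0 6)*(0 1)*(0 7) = (0 5 4 3 2 8 6 1 7)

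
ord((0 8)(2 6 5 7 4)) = 10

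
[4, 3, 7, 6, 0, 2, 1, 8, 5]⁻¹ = [4, 6, 5, 1, 0, 8, 3, 2, 7]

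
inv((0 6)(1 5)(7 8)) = (0 6)(1 5)(7 8)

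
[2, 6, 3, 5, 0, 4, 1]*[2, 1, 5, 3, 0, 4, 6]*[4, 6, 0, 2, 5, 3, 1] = [3, 1, 2, 5, 0, 4, 6]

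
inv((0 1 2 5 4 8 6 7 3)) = (0 3 7 6 8 4 5 2 1)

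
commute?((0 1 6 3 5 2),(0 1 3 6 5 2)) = no:(0 1 6 3 5 2) * (0 1 3 6 5 2) = (0 3 2 1 5),(0 1 3 6 5 2) * (0 1 6 3 5 2) = (0 6 2 1 5)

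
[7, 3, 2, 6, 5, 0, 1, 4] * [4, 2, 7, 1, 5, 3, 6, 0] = [0, 1, 7, 6, 3, 4, 2, 5]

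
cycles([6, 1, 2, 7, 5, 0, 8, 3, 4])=(0 6 8 4 5)(3 7)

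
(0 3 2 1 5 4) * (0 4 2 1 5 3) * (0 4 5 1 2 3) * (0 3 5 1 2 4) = (1 3 4)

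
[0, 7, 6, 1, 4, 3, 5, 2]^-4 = [0, 2, 5, 7, 4, 1, 3, 6]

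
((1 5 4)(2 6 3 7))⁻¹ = (1 4 5)(2 7 3 6)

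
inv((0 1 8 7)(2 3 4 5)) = (0 7 8 1)(2 5 4 3)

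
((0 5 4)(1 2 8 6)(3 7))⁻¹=(0 4 5)(1 6 8 2)(3 7)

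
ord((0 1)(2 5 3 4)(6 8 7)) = 12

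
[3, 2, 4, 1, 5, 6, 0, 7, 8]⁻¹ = [6, 3, 1, 0, 2, 4, 5, 7, 8]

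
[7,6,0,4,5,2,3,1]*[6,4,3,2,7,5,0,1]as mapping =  [0→1,1→0,2→6,3→7,4→5,5→3,6→2,7→4]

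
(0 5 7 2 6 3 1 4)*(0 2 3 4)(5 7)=(0 7 3 1)(2 6 4)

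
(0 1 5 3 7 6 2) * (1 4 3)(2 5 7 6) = (0 4 3 6 5 1 7 2)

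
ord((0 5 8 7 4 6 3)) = 7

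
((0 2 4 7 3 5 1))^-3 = (0 3 2 5 4 1 7)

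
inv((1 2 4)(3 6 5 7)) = (1 4 2)(3 7 5 6)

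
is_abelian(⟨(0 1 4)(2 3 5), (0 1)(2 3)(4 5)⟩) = no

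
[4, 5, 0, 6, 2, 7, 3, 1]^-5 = [4, 5, 0, 6, 2, 7, 3, 1]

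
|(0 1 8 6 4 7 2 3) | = 8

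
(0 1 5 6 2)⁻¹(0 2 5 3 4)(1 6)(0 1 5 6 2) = (0 6 3 4 1)(2 5)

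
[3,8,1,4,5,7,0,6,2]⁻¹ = [6,2,8,0,3,4,7,5,1]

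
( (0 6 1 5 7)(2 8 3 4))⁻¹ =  (0 7 5 1 6)(2 4 3 8)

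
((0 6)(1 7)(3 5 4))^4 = (3 5 4)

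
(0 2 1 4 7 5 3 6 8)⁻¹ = (0 8 6 3 5 7 4 1 2)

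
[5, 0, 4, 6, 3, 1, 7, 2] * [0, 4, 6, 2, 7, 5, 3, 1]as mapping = [0→5, 1→0, 2→7, 3→3, 4→2, 5→4, 6→1, 7→6]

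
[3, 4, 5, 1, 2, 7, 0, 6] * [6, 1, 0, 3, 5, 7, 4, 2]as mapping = [0→3, 1→5, 2→7, 3→1, 4→0, 5→2, 6→6, 7→4]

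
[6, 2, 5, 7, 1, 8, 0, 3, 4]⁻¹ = [6, 4, 1, 7, 8, 2, 0, 3, 5]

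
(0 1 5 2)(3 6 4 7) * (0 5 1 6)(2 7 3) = (0 6 4 3)(2 5 7)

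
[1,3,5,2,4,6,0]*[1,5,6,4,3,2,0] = [5,4,2,6,3,0,1]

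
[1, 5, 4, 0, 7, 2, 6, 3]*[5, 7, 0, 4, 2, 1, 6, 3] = [7, 1, 2, 5, 3, 0, 6, 4]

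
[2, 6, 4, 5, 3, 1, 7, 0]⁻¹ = [7, 5, 0, 4, 2, 3, 1, 6]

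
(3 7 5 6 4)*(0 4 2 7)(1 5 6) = (0 4 3)(1 5)(2 7 6)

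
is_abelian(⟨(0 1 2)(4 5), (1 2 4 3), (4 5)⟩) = no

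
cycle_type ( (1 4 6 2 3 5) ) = 6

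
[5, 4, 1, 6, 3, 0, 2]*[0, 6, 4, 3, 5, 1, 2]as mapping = [0→1, 1→5, 2→6, 3→2, 4→3, 5→0, 6→4]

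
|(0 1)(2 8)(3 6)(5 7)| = 2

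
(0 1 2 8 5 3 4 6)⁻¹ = (0 6 4 3 5 8 2 1)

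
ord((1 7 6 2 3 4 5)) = 7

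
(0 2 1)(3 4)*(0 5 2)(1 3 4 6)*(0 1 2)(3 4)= (0 1 5)(2 4 3 6)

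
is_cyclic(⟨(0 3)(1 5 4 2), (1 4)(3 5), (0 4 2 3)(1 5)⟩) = no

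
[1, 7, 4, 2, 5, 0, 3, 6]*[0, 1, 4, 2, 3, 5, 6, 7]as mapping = [0→1, 1→7, 2→3, 3→4, 4→5, 5→0, 6→2, 7→6]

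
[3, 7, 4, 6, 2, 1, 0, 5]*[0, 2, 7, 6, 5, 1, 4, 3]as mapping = [0→6, 1→3, 2→5, 3→4, 4→7, 5→2, 6→0, 7→1]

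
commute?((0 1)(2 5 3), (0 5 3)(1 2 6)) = no:(0 1)(2 5 3)*(0 5 3)(1 2 6) = (0 2 3 6 1 5), (0 5 3)(1 2 6)*(0 1)(2 5 3) = (0 3 1 5 2 6)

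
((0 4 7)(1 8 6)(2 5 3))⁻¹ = (0 7 4)(1 6 8)(2 3 5)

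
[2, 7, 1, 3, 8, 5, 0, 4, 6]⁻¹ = [6, 2, 0, 3, 7, 5, 8, 1, 4]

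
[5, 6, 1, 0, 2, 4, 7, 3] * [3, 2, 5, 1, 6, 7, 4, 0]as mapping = [0→7, 1→4, 2→2, 3→3, 4→5, 5→6, 6→0, 7→1]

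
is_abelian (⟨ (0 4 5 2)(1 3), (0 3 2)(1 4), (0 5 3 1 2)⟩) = no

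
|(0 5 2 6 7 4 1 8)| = 8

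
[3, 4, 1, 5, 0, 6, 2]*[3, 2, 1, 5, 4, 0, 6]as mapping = [0→5, 1→4, 2→2, 3→0, 4→3, 5→6, 6→1]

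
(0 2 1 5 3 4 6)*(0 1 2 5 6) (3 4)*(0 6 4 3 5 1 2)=(0 1 4 6 2) (3 5) 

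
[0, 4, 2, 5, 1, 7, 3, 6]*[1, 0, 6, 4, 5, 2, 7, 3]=[1, 5, 6, 2, 0, 3, 4, 7]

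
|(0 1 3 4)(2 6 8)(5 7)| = 12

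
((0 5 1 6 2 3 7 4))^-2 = (0 7 2 1)(3 6 5 4)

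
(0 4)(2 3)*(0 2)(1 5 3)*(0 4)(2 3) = (1 5 2)(3 4)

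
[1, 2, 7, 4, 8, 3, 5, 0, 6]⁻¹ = [7, 0, 1, 5, 3, 6, 8, 2, 4]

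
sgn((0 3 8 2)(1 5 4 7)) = 1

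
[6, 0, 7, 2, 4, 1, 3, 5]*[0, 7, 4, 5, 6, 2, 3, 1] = [3, 0, 1, 4, 6, 7, 5, 2]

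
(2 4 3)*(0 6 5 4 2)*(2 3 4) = (0 6 5 2 3)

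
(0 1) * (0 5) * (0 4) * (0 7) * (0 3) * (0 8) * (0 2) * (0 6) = (0 1 5 4 7 3 8 2 6)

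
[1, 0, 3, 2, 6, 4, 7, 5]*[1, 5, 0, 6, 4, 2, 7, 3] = [5, 1, 6, 0, 7, 4, 3, 2]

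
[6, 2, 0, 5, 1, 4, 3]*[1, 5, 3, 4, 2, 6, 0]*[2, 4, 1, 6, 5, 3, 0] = [2, 6, 4, 0, 3, 1, 5]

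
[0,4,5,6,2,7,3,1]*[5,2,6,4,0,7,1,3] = [5,0,7,1,6,3,4,2]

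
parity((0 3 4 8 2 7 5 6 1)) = even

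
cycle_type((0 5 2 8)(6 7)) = 2.4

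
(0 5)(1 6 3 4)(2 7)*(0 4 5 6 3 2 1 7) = (0 6 2)(1 3 5 4 7)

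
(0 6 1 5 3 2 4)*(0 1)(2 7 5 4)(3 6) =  (0 3 7 5 6)(1 4)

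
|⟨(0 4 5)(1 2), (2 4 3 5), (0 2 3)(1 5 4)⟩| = 720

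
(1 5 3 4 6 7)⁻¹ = (1 7 6 4 3 5)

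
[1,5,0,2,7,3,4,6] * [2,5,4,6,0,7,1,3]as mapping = [0→5,1→7,2→2,3→4,4→3,5→6,6→0,7→1]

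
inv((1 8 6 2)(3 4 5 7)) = (1 2 6 8)(3 7 5 4)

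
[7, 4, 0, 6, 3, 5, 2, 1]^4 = [3, 2, 4, 7, 0, 5, 1, 6]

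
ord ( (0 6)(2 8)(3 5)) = 2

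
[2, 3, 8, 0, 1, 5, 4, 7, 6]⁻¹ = [3, 4, 0, 1, 6, 5, 8, 7, 2]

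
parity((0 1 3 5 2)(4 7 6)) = even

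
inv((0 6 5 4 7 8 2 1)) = (0 1 2 8 7 4 5 6)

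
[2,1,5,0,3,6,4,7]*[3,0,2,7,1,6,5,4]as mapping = [0→2,1→0,2→6,3→3,4→7,5→5,6→1,7→4]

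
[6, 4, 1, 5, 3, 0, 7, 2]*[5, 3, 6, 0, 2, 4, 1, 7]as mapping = [0→1, 1→2, 2→3, 3→4, 4→0, 5→5, 6→7, 7→6]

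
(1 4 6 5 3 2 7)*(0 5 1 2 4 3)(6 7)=(0 5)(1 3 4 7 2 6)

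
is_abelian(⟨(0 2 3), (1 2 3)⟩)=no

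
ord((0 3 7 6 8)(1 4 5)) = 15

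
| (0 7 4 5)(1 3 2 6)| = 4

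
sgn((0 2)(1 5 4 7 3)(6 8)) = 1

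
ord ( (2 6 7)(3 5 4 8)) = 12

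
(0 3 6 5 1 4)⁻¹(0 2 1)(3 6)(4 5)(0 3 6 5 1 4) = (0 1)(2 4 3)(5 6)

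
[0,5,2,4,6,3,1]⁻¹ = [0,6,2,5,3,1,4]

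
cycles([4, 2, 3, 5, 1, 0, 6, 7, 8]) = (0 4 1 2 3 5)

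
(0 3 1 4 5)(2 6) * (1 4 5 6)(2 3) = (0 2 1 5)(3 4 6)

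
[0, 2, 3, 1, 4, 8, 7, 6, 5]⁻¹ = [0, 3, 1, 2, 4, 8, 7, 6, 5]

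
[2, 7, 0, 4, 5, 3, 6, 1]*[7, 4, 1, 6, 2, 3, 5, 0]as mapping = [0→1, 1→0, 2→7, 3→2, 4→3, 5→6, 6→5, 7→4]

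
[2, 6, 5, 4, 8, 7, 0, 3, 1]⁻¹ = [6, 8, 0, 7, 3, 2, 1, 5, 4]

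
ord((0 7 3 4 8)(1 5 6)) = 15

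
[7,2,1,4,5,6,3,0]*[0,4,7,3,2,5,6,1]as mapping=[0→1,1→7,2→4,3→2,4→5,5→6,6→3,7→0]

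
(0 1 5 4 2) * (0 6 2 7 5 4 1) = (1 4 7 5)(2 6)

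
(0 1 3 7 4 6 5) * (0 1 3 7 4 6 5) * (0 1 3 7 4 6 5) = (0 7 5 3 6 1 4)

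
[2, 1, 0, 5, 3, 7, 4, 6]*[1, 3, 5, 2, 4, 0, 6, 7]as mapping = [0→5, 1→3, 2→1, 3→0, 4→2, 5→7, 6→4, 7→6]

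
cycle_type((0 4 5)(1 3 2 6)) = 3.4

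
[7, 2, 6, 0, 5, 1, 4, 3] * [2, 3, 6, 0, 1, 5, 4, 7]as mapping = [0→7, 1→6, 2→4, 3→2, 4→5, 5→3, 6→1, 7→0]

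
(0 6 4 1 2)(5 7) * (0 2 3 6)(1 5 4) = (1 3 6)(4 5 7)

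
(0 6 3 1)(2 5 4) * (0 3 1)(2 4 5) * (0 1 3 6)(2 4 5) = (1 6 3)(2 4 5)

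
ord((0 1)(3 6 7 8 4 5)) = 6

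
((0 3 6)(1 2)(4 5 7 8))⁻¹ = (0 6 3)(1 2)(4 8 7 5)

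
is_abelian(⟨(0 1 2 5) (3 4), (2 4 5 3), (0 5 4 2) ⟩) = no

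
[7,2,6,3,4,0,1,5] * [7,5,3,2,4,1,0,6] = [6,3,0,2,4,7,5,1]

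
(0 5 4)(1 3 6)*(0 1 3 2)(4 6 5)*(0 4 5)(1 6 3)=(0 5 3)(1 2 4 6)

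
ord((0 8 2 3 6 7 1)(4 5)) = 14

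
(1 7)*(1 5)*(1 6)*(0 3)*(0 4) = (0 3 4)(1 7 5 6)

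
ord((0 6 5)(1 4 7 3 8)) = 15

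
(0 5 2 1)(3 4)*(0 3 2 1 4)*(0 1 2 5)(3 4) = (1 4 5 2 3)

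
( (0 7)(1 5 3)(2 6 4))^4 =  (1 5 3)(2 6 4)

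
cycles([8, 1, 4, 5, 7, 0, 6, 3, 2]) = (0 8 2 4 7 3 5)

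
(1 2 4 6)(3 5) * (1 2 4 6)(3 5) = (1 4)(2 6)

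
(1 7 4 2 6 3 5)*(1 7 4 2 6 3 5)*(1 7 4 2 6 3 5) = (1 2 5 4 3 7 6)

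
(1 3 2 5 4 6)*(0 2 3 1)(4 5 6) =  (0 2 6)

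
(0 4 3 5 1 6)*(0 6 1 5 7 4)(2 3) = (2 3 7 4)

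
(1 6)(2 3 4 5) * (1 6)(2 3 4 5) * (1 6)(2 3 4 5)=(1 6)(2 5 4 3)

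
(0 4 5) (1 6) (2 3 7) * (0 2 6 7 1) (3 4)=(0 3 1 7 6) (2 4 5) 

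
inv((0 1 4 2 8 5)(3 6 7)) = (0 5 8 2 4 1)(3 7 6)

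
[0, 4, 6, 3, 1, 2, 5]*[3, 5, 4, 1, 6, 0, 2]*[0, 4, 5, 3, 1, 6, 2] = [3, 2, 5, 4, 6, 1, 0]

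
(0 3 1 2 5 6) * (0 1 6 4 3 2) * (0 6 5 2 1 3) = (0 1 6 3 5 4)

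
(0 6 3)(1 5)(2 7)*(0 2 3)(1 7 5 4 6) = (0 1 4 6)(2 5 7 3)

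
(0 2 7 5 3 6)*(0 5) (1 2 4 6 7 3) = (0 4 6 5 1 2 3 7) 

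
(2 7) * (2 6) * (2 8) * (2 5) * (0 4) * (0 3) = (0 4 3)(2 7 6 8 5)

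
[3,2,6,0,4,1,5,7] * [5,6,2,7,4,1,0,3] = [7,2,0,5,4,6,1,3]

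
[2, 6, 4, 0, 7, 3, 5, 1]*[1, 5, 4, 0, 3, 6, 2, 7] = [4, 2, 3, 1, 7, 0, 6, 5]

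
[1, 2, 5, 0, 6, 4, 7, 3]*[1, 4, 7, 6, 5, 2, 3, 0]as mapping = [0→4, 1→7, 2→2, 3→1, 4→3, 5→5, 6→0, 7→6]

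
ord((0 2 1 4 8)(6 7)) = 10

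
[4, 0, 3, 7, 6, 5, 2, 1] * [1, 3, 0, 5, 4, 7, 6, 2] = [4, 1, 5, 2, 6, 7, 0, 3]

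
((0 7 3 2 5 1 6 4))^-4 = (0 5)(1 7)(2 4)(3 6)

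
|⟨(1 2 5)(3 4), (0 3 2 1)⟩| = 720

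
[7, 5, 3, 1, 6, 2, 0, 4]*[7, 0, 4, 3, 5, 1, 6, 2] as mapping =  [0→2, 1→1, 2→3, 3→0, 4→6, 5→4, 6→7, 7→5] 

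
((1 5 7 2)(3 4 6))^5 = (1 5 7 2)(3 6 4)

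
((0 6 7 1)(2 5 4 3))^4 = ()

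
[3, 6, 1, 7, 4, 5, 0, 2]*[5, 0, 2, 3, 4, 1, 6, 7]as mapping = [0→3, 1→6, 2→0, 3→7, 4→4, 5→1, 6→5, 7→2]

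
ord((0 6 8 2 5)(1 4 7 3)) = 20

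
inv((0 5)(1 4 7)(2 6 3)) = (0 5)(1 7 4)(2 3 6)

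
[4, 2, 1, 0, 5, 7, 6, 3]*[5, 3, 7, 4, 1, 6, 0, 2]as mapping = [0→1, 1→7, 2→3, 3→5, 4→6, 5→2, 6→0, 7→4]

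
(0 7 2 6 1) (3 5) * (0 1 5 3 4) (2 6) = (0 7 6 5 4) 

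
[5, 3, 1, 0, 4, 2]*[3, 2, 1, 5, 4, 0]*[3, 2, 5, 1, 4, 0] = [3, 0, 5, 1, 4, 2]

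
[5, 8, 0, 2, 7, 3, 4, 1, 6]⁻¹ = [2, 7, 3, 5, 6, 0, 8, 4, 1]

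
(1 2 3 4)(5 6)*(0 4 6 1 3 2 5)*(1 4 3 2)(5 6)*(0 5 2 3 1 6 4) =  (0 1 4 3 2 6 5)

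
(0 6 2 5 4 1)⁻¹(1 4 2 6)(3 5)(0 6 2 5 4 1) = (0 1 5 2)(3 4)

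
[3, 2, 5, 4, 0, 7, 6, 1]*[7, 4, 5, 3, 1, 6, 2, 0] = [3, 5, 6, 1, 7, 0, 2, 4]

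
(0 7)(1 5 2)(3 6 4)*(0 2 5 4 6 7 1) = (0 1 4 3 7 2)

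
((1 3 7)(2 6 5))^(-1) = (1 7 3)(2 5 6)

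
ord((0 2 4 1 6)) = 5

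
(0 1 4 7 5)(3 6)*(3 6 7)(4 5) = (0 1 5)(3 7 4)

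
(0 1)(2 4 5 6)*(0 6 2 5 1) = (1 6 5 2 4)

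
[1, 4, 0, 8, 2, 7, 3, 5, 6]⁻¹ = [2, 0, 4, 6, 1, 7, 8, 5, 3]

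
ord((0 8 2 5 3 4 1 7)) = 8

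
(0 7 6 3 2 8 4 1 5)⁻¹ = (0 5 1 4 8 2 3 6 7)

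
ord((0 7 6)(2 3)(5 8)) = 6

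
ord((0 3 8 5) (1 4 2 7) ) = 4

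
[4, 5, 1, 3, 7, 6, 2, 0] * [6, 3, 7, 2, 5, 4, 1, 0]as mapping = [0→5, 1→4, 2→3, 3→2, 4→0, 5→1, 6→7, 7→6]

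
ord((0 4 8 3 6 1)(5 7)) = 6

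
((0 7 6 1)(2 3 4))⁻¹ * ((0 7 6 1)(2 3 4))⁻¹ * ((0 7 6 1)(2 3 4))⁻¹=(0 7 6 1)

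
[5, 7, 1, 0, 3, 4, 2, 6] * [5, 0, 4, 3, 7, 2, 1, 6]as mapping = [0→2, 1→6, 2→0, 3→5, 4→3, 5→7, 6→4, 7→1]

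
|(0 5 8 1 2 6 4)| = 7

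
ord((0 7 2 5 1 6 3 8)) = 8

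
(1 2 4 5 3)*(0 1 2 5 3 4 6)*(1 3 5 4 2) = (0 3 1 4 5 2 6)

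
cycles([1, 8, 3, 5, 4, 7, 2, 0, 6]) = (0 1 8 6 2 3 5 7)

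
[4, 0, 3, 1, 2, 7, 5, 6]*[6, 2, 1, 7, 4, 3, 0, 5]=[4, 6, 7, 2, 1, 5, 3, 0]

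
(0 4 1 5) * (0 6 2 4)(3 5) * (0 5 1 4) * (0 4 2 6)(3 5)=(0 3 1 5)(2 4)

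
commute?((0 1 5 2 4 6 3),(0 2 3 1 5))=no:(0 1 5 2 4 6 3)*(0 2 3 1 5)=(0 5 3 2 4 6 1),(0 2 3 1 5)*(0 1 5 2 4 6 3)=(0 4 6 3 5 1 2)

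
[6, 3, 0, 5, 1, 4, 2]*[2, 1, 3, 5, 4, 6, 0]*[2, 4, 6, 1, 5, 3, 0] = [2, 3, 6, 0, 4, 5, 1]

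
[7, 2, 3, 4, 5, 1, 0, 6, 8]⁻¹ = [6, 5, 1, 2, 3, 4, 7, 0, 8]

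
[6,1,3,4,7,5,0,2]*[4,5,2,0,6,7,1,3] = [1,5,0,6,3,7,4,2]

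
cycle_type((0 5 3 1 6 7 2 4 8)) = 9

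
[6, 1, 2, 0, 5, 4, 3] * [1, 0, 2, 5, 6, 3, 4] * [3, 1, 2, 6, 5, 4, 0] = [5, 3, 2, 1, 6, 0, 4]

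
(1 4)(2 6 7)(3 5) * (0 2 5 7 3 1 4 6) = (0 2)(1 6 3 7 5)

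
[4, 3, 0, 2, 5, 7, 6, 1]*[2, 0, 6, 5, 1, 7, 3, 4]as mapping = [0→1, 1→5, 2→2, 3→6, 4→7, 5→4, 6→3, 7→0]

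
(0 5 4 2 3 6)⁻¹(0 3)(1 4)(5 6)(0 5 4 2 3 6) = (0 4)(1 2)(5 6)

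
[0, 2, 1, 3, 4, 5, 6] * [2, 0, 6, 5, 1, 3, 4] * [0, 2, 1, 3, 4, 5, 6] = [1, 6, 0, 5, 2, 3, 4]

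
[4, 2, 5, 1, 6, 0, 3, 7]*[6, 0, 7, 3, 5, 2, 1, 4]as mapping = [0→5, 1→7, 2→2, 3→0, 4→1, 5→6, 6→3, 7→4]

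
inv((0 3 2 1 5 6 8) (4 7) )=(0 8 6 5 1 2 3) (4 7) 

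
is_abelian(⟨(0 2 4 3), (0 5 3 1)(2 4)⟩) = no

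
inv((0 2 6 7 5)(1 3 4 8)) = (0 5 7 6 2)(1 8 4 3)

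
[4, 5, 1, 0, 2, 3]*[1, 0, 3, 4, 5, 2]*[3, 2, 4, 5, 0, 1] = [1, 4, 3, 2, 5, 0]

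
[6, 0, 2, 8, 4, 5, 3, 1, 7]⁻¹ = [1, 7, 2, 6, 4, 5, 0, 8, 3]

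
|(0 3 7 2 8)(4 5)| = 10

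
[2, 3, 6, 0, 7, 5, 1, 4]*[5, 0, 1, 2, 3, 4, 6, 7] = [1, 2, 6, 5, 7, 4, 0, 3]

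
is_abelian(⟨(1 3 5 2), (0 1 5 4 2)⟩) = no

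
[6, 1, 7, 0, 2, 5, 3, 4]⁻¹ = [3, 1, 4, 6, 7, 5, 0, 2]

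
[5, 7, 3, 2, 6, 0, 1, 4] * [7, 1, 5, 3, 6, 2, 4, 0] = [2, 0, 3, 5, 4, 7, 1, 6]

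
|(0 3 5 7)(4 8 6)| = 12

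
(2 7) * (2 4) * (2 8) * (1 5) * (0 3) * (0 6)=(0 3 6)(1 5)(2 7 4 8)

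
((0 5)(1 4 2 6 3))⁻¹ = (0 5)(1 3 6 2 4)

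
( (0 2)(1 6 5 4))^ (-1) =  (0 2)(1 4 5 6)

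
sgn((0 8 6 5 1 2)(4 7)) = 1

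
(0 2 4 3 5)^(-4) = (0 2 4 3 5)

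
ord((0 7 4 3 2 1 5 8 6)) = 9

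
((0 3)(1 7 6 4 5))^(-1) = (0 3)(1 5 4 6 7)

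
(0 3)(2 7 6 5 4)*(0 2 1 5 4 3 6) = (0 6 4 1 5 3 2 7)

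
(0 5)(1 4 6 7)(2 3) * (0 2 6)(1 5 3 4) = (0 3 6 7 5 2 4)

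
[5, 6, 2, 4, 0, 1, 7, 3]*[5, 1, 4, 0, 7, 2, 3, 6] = [2, 3, 4, 7, 5, 1, 6, 0]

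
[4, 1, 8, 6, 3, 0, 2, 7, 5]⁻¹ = [5, 1, 6, 4, 0, 8, 3, 7, 2]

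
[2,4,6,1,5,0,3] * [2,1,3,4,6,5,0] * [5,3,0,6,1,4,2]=[6,2,5,3,4,0,1]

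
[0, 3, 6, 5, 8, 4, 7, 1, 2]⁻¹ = [0, 7, 8, 1, 5, 3, 2, 6, 4]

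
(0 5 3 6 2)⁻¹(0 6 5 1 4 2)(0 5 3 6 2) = (0 5 2 3 1 4)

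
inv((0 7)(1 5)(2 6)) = (0 7)(1 5)(2 6)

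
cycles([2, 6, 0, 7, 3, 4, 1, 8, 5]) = (0 2) (1 6) (3 7 8 5 4) 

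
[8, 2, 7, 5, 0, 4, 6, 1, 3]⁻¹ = [4, 7, 1, 8, 5, 3, 6, 2, 0]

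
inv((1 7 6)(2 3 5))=(1 6 7)(2 5 3)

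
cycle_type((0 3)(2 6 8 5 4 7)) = 2.6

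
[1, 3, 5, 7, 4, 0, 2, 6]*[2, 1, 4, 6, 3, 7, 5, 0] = [1, 6, 7, 0, 3, 2, 4, 5]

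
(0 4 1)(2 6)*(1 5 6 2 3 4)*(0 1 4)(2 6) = (0 4 5 2 6 3)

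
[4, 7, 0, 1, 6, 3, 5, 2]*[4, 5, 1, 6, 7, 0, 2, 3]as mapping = [0→7, 1→3, 2→4, 3→5, 4→2, 5→6, 6→0, 7→1]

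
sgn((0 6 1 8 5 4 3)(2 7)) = -1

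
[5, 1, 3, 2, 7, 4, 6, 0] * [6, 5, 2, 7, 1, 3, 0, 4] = [3, 5, 7, 2, 4, 1, 0, 6]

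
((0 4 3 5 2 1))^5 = (0 1 2 5 3 4)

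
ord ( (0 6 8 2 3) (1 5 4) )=15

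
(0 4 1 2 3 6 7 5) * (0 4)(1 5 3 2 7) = (1 7 3 6)(4 5)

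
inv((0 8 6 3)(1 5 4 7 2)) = (0 3 6 8)(1 2 7 4 5)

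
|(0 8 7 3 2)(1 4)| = 10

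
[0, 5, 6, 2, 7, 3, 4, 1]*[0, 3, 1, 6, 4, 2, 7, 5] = [0, 2, 7, 1, 5, 6, 4, 3]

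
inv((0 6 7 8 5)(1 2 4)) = (0 5 8 7 6)(1 4 2)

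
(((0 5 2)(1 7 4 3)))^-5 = (0 5 2)(1 3 4 7)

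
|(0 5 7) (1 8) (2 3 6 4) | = 12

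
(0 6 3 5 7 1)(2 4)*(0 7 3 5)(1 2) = (0 6 5 3)(1 7 2 4)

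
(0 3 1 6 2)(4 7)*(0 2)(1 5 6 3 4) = (0 4 7 1 3 5 6)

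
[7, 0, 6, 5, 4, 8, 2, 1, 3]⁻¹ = [1, 7, 6, 8, 4, 3, 2, 0, 5]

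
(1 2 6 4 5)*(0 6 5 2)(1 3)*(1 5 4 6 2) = (0 2 4 1)(3 5)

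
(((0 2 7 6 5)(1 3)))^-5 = (1 3)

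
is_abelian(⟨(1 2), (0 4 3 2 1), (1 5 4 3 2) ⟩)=no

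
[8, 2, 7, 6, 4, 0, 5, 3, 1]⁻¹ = [5, 8, 1, 7, 4, 6, 3, 2, 0]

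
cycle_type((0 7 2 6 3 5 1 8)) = 8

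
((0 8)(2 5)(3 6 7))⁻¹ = (0 8)(2 5)(3 7 6)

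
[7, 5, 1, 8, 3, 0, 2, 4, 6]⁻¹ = [5, 2, 6, 4, 7, 1, 8, 0, 3]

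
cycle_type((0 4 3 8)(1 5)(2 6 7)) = 2.3.4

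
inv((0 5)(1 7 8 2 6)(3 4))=(0 5)(1 6 2 8 7)(3 4)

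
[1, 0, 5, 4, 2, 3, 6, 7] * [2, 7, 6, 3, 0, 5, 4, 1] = [7, 2, 5, 0, 6, 3, 4, 1]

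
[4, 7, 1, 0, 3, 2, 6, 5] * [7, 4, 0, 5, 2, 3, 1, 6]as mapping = [0→2, 1→6, 2→4, 3→7, 4→5, 5→0, 6→1, 7→3]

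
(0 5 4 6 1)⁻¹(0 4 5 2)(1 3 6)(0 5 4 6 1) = (0 3 1)(2 5 6 4)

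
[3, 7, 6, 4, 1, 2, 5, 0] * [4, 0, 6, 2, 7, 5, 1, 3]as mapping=[0→2, 1→3, 2→1, 3→7, 4→0, 5→6, 6→5, 7→4]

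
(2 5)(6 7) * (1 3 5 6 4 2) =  (1 3 5)(2 6 7 4)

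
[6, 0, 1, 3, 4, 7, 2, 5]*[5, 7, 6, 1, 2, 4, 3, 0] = [3, 5, 7, 1, 2, 0, 6, 4]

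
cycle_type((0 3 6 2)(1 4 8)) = 3.4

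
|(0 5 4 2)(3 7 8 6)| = 4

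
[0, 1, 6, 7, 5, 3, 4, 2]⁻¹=[0, 1, 7, 5, 6, 4, 2, 3]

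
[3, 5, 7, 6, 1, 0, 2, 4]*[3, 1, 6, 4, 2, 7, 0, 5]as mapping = [0→4, 1→7, 2→5, 3→0, 4→1, 5→3, 6→6, 7→2]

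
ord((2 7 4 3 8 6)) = 6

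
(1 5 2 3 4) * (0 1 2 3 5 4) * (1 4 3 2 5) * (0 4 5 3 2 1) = (0 5 1 2)(3 4)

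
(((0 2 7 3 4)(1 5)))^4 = (0 4 3 7 2)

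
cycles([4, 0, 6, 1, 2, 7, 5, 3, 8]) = (0 4 2 6 5 7 3 1)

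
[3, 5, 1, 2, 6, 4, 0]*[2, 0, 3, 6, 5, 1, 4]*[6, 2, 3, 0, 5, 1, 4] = [4, 2, 6, 0, 5, 1, 3]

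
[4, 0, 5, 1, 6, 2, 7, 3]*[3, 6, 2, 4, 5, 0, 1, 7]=[5, 3, 0, 6, 1, 2, 7, 4]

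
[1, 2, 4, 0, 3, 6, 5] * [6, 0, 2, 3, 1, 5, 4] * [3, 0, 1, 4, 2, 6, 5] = [3, 1, 0, 5, 4, 2, 6]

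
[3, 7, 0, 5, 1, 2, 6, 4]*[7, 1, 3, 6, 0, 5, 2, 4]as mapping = [0→6, 1→4, 2→7, 3→5, 4→1, 5→3, 6→2, 7→0]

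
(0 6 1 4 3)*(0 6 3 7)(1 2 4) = (0 3 6 2 4 7)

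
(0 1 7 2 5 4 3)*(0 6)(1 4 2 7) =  (0 4 3 6)(2 5)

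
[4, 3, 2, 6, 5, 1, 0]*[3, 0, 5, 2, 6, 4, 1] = [6, 2, 5, 1, 4, 0, 3]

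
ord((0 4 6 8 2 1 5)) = 7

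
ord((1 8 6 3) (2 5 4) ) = 12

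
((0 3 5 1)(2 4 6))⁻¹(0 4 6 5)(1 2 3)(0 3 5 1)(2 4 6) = (0 4 5)(1 3 6 2)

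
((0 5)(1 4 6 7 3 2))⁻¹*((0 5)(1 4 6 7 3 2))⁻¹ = (1 3 6)(2 7 4)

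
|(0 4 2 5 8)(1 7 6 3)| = 20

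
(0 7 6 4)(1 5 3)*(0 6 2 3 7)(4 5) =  (1 4 6 5 7 2 3)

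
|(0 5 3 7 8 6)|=6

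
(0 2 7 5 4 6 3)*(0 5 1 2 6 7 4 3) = (0 6)(1 2 4 7)(3 5)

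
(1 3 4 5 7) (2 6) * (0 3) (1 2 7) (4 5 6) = (0 3 5 1) (2 4 6 7) 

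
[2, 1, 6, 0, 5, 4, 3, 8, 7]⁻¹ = [3, 1, 0, 6, 5, 4, 2, 8, 7]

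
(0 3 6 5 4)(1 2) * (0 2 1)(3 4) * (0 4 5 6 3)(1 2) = (0 5)(1 2 4)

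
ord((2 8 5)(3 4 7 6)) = 12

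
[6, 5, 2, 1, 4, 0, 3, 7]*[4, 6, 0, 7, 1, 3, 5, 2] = [5, 3, 0, 6, 1, 4, 7, 2]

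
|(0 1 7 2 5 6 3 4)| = 8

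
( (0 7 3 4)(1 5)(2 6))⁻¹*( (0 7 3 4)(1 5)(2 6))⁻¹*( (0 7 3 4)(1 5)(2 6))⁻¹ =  (0 7 3 4)(1 5)(2 6)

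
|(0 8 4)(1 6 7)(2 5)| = 6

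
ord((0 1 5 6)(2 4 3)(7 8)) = 12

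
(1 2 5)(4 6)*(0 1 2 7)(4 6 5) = (0 1 7)(2 4 5)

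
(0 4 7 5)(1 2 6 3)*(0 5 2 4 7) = (0 7 2 6 3 1 4)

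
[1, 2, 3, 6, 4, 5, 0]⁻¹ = [6, 0, 1, 2, 4, 5, 3]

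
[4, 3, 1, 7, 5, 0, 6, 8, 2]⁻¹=[5, 2, 8, 1, 0, 4, 6, 3, 7]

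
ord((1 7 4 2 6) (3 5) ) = 10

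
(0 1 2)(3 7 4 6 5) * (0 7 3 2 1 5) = (0 5 2 7 4 6)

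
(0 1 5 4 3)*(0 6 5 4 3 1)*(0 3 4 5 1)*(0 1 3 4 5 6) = (0 4 1 6 3)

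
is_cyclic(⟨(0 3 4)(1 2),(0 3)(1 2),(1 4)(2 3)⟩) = no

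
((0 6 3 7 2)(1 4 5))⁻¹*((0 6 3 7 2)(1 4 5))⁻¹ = (0 7 6 2 3)(1 4 5)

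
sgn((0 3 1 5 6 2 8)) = 1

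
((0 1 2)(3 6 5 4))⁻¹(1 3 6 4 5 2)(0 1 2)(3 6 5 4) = (0 2 6 5 3 4)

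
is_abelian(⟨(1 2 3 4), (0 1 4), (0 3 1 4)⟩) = no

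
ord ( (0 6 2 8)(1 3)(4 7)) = 4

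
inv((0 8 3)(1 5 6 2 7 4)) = (0 3 8)(1 4 7 2 6 5)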